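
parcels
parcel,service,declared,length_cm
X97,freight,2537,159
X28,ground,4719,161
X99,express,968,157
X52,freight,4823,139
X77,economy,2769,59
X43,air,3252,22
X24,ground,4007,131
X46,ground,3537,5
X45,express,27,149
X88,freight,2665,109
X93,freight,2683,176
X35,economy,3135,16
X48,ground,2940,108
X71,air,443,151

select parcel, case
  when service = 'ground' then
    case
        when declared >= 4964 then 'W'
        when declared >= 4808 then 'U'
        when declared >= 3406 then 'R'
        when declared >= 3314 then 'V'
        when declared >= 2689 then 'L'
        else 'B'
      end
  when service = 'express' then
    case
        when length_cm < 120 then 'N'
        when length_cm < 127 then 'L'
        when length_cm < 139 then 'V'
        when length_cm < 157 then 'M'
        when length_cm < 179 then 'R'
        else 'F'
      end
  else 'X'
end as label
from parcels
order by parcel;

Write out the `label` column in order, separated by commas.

parcel=X24: service='ground' → inner[declared >= 3406] → R
parcel=X28: service='ground' → inner[declared >= 3406] → R
parcel=X35: service='economy' → outer ELSE → X
parcel=X43: service='air' → outer ELSE → X
parcel=X45: service='express' → inner[length_cm < 157] → M
parcel=X46: service='ground' → inner[declared >= 3406] → R
parcel=X48: service='ground' → inner[declared >= 2689] → L
parcel=X52: service='freight' → outer ELSE → X
parcel=X71: service='air' → outer ELSE → X
parcel=X77: service='economy' → outer ELSE → X
parcel=X88: service='freight' → outer ELSE → X
parcel=X93: service='freight' → outer ELSE → X
parcel=X97: service='freight' → outer ELSE → X
parcel=X99: service='express' → inner[length_cm < 179] → R

R, R, X, X, M, R, L, X, X, X, X, X, X, R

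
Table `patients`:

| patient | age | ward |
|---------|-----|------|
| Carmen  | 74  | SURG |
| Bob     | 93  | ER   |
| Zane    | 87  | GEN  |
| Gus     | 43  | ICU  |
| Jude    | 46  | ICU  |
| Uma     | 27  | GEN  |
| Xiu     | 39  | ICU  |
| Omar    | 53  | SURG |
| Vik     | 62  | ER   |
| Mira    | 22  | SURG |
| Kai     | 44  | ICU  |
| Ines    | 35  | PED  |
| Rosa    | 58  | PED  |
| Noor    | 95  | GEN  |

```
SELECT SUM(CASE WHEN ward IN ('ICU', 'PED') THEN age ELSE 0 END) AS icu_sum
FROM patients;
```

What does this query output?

patient=Carmen: ✗
patient=Bob: ✗
patient=Zane: ✗
patient=Gus: ✓ → 43
patient=Jude: ✓ → 46
patient=Uma: ✗
patient=Xiu: ✓ → 39
patient=Omar: ✗
patient=Vik: ✗
patient=Mira: ✗
patient=Kai: ✓ → 44
patient=Ines: ✓ → 35
patient=Rosa: ✓ → 58
patient=Noor: ✗
icu_sum = 43 + 46 + 39 + 44 + 35 + 58 = 265

265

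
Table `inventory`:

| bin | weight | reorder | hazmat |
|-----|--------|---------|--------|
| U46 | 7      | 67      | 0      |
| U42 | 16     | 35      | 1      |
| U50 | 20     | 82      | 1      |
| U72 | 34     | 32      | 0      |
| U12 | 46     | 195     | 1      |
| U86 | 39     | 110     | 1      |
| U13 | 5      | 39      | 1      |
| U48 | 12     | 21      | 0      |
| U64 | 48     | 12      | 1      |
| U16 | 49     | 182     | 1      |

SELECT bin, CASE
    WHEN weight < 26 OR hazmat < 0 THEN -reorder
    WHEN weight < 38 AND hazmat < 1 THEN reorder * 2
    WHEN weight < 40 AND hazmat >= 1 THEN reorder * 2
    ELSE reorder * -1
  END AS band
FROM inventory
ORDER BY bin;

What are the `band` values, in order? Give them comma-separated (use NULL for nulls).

-195, -39, -182, -35, -67, -21, -82, -12, 64, 220

bin=U12: ELSE → -195
bin=U13: weight < 26 OR hazmat < 0 → -39
bin=U16: ELSE → -182
bin=U42: weight < 26 OR hazmat < 0 → -35
bin=U46: weight < 26 OR hazmat < 0 → -67
bin=U48: weight < 26 OR hazmat < 0 → -21
bin=U50: weight < 26 OR hazmat < 0 → -82
bin=U64: ELSE → -12
bin=U72: weight < 38 AND hazmat < 1 → 64
bin=U86: weight < 40 AND hazmat >= 1 → 220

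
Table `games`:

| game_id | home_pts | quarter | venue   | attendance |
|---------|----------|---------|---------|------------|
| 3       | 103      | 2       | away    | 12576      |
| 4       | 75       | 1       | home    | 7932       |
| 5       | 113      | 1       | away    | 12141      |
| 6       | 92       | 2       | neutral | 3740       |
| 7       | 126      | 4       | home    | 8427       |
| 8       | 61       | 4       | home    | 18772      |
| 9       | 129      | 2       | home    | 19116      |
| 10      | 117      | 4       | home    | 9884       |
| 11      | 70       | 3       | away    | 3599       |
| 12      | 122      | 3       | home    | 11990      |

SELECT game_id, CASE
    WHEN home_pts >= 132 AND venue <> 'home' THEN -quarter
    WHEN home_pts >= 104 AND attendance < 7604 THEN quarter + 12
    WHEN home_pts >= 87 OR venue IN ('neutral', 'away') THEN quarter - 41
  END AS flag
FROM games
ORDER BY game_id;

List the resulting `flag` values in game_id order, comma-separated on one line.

game_id=3: home_pts >= 87 OR venue IN ('neutral', 'away') → -39
game_id=4: (no match → NULL) → NULL
game_id=5: home_pts >= 87 OR venue IN ('neutral', 'away') → -40
game_id=6: home_pts >= 87 OR venue IN ('neutral', 'away') → -39
game_id=7: home_pts >= 87 OR venue IN ('neutral', 'away') → -37
game_id=8: (no match → NULL) → NULL
game_id=9: home_pts >= 87 OR venue IN ('neutral', 'away') → -39
game_id=10: home_pts >= 87 OR venue IN ('neutral', 'away') → -37
game_id=11: home_pts >= 87 OR venue IN ('neutral', 'away') → -38
game_id=12: home_pts >= 87 OR venue IN ('neutral', 'away') → -38

-39, NULL, -40, -39, -37, NULL, -39, -37, -38, -38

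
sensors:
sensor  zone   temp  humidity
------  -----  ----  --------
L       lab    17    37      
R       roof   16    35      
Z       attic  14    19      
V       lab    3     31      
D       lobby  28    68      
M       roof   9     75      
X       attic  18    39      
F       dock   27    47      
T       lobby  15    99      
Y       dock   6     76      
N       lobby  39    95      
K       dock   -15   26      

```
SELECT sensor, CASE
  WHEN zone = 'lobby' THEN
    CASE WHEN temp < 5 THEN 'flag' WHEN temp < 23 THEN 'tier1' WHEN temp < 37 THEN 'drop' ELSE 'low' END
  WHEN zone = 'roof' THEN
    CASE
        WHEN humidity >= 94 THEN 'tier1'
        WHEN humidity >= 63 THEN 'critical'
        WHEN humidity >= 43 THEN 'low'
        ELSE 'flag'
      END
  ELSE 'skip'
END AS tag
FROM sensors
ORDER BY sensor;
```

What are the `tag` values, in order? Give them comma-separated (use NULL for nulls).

drop, skip, skip, skip, critical, low, flag, tier1, skip, skip, skip, skip

sensor=D: zone='lobby' → inner[temp < 37] → drop
sensor=F: zone='dock' → outer ELSE → skip
sensor=K: zone='dock' → outer ELSE → skip
sensor=L: zone='lab' → outer ELSE → skip
sensor=M: zone='roof' → inner[humidity >= 63] → critical
sensor=N: zone='lobby' → inner[ELSE] → low
sensor=R: zone='roof' → inner[ELSE] → flag
sensor=T: zone='lobby' → inner[temp < 23] → tier1
sensor=V: zone='lab' → outer ELSE → skip
sensor=X: zone='attic' → outer ELSE → skip
sensor=Y: zone='dock' → outer ELSE → skip
sensor=Z: zone='attic' → outer ELSE → skip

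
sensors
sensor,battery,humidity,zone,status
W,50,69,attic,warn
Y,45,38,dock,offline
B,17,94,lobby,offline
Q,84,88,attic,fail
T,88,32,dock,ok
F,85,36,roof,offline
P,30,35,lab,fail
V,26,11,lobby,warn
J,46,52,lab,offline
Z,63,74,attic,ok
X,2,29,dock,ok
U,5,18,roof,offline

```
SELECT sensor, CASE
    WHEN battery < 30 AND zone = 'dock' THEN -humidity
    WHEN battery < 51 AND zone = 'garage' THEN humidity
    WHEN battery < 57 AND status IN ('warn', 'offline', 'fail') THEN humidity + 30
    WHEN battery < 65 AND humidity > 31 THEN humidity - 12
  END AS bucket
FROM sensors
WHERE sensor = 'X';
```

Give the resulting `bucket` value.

sensor = X: battery=2, humidity=29, zone=dock, status=ok.
battery < 30 AND zone = 'dock' → true → -29

-29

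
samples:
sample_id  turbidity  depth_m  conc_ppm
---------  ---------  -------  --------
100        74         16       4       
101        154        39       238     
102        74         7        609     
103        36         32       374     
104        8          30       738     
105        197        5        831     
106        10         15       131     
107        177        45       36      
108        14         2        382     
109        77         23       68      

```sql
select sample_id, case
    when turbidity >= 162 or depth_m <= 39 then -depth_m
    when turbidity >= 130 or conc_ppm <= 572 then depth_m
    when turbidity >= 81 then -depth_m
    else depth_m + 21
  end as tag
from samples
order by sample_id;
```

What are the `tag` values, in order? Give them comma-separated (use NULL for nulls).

-16, -39, -7, -32, -30, -5, -15, -45, -2, -23

sample_id=100: turbidity >= 162 or depth_m <= 39 → -16
sample_id=101: turbidity >= 162 or depth_m <= 39 → -39
sample_id=102: turbidity >= 162 or depth_m <= 39 → -7
sample_id=103: turbidity >= 162 or depth_m <= 39 → -32
sample_id=104: turbidity >= 162 or depth_m <= 39 → -30
sample_id=105: turbidity >= 162 or depth_m <= 39 → -5
sample_id=106: turbidity >= 162 or depth_m <= 39 → -15
sample_id=107: turbidity >= 162 or depth_m <= 39 → -45
sample_id=108: turbidity >= 162 or depth_m <= 39 → -2
sample_id=109: turbidity >= 162 or depth_m <= 39 → -23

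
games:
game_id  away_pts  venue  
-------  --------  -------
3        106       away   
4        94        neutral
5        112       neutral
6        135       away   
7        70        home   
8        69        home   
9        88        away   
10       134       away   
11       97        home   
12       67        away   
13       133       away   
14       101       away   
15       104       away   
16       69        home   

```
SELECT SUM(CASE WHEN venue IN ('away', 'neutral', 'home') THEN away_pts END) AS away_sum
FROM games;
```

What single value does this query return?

game_id=3: ✓ → 106
game_id=4: ✓ → 94
game_id=5: ✓ → 112
game_id=6: ✓ → 135
game_id=7: ✓ → 70
game_id=8: ✓ → 69
game_id=9: ✓ → 88
game_id=10: ✓ → 134
game_id=11: ✓ → 97
game_id=12: ✓ → 67
game_id=13: ✓ → 133
game_id=14: ✓ → 101
game_id=15: ✓ → 104
game_id=16: ✓ → 69
away_sum = 106 + 94 + 112 + 135 + 70 + 69 + 88 + 134 + 97 + 67 + 133 + 101 + 104 + 69 = 1379

1379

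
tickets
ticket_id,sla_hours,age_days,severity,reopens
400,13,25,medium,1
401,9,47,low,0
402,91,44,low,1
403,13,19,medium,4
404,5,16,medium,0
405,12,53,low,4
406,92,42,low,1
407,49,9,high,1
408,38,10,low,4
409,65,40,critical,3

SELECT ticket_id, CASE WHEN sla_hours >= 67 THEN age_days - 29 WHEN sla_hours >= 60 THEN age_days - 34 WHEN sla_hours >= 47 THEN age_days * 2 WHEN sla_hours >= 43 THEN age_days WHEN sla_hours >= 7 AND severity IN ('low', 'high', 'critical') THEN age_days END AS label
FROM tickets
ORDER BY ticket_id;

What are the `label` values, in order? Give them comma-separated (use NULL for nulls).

ticket_id=400: (no match → NULL) → NULL
ticket_id=401: sla_hours >= 7 AND severity IN ('low', 'high', 'critical') → 47
ticket_id=402: sla_hours >= 67 → 15
ticket_id=403: (no match → NULL) → NULL
ticket_id=404: (no match → NULL) → NULL
ticket_id=405: sla_hours >= 7 AND severity IN ('low', 'high', 'critical') → 53
ticket_id=406: sla_hours >= 67 → 13
ticket_id=407: sla_hours >= 47 → 18
ticket_id=408: sla_hours >= 7 AND severity IN ('low', 'high', 'critical') → 10
ticket_id=409: sla_hours >= 60 → 6

NULL, 47, 15, NULL, NULL, 53, 13, 18, 10, 6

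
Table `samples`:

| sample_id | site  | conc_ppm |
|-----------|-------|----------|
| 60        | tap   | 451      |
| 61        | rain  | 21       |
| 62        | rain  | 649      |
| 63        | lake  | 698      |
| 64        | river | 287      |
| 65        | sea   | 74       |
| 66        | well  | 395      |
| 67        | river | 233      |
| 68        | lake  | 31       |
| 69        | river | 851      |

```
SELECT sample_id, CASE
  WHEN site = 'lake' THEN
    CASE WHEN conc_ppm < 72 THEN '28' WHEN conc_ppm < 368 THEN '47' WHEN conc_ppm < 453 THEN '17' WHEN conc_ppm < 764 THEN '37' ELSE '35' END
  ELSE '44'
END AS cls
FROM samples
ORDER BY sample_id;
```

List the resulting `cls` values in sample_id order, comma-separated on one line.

sample_id=60: site='tap' → outer ELSE → 44
sample_id=61: site='rain' → outer ELSE → 44
sample_id=62: site='rain' → outer ELSE → 44
sample_id=63: site='lake' → inner[conc_ppm < 764] → 37
sample_id=64: site='river' → outer ELSE → 44
sample_id=65: site='sea' → outer ELSE → 44
sample_id=66: site='well' → outer ELSE → 44
sample_id=67: site='river' → outer ELSE → 44
sample_id=68: site='lake' → inner[conc_ppm < 72] → 28
sample_id=69: site='river' → outer ELSE → 44

44, 44, 44, 37, 44, 44, 44, 44, 28, 44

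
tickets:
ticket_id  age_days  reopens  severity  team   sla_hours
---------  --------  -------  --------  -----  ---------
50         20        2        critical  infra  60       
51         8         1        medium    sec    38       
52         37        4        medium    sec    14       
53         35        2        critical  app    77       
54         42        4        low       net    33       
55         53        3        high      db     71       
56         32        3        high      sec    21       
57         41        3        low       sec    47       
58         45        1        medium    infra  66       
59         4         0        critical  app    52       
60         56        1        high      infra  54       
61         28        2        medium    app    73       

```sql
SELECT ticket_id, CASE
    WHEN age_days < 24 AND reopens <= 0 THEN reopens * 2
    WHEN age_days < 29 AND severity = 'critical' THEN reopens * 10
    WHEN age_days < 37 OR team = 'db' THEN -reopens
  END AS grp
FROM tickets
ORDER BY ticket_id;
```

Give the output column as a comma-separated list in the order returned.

ticket_id=50: age_days < 29 AND severity = 'critical' → 20
ticket_id=51: age_days < 37 OR team = 'db' → -1
ticket_id=52: (no match → NULL) → NULL
ticket_id=53: age_days < 37 OR team = 'db' → -2
ticket_id=54: (no match → NULL) → NULL
ticket_id=55: age_days < 37 OR team = 'db' → -3
ticket_id=56: age_days < 37 OR team = 'db' → -3
ticket_id=57: (no match → NULL) → NULL
ticket_id=58: (no match → NULL) → NULL
ticket_id=59: age_days < 24 AND reopens <= 0 → 0
ticket_id=60: (no match → NULL) → NULL
ticket_id=61: age_days < 37 OR team = 'db' → -2

20, -1, NULL, -2, NULL, -3, -3, NULL, NULL, 0, NULL, -2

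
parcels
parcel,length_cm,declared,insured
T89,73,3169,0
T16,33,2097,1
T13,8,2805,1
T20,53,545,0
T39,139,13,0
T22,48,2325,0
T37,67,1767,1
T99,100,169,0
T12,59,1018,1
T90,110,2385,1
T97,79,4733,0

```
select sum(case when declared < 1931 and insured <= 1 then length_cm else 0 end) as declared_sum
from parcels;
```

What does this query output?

418

parcel=T89: ✗
parcel=T16: ✗
parcel=T13: ✗
parcel=T20: ✓ → 53
parcel=T39: ✓ → 139
parcel=T22: ✗
parcel=T37: ✓ → 67
parcel=T99: ✓ → 100
parcel=T12: ✓ → 59
parcel=T90: ✗
parcel=T97: ✗
declared_sum = 53 + 139 + 67 + 100 + 59 = 418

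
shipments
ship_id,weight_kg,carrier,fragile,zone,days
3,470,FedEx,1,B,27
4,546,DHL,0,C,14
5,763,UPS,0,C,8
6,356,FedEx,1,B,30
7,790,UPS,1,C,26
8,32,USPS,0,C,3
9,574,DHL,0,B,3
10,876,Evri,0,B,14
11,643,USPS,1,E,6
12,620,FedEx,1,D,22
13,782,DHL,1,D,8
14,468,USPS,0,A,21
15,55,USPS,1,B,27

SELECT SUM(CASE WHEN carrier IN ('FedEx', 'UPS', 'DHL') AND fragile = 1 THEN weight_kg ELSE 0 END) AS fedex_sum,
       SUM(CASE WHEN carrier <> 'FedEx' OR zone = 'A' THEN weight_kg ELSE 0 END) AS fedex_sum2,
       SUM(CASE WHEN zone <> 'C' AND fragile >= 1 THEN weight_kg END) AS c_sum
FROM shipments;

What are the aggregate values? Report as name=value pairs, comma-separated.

[fedex_sum: carrier IN ('FedEx', 'UPS', 'DHL') AND fragile = 1]
ship_id=3: ✓ → 470
ship_id=4: ✗
ship_id=5: ✗
ship_id=6: ✓ → 356
ship_id=7: ✓ → 790
ship_id=8: ✗
ship_id=9: ✗
ship_id=10: ✗
ship_id=11: ✗
ship_id=12: ✓ → 620
ship_id=13: ✓ → 782
ship_id=14: ✗
ship_id=15: ✗
fedex_sum = 470 + 356 + 790 + 620 + 782 = 3018
—
[fedex_sum2: carrier <> 'FedEx' OR zone = 'A']
ship_id=3: ✗
ship_id=4: ✓ → 546
ship_id=5: ✓ → 763
ship_id=6: ✗
ship_id=7: ✓ → 790
ship_id=8: ✓ → 32
ship_id=9: ✓ → 574
ship_id=10: ✓ → 876
ship_id=11: ✓ → 643
ship_id=12: ✗
ship_id=13: ✓ → 782
ship_id=14: ✓ → 468
ship_id=15: ✓ → 55
fedex_sum2 = 546 + 763 + 790 + 32 + 574 + 876 + 643 + 782 + 468 + 55 = 5529
—
[c_sum: zone <> 'C' AND fragile >= 1]
ship_id=3: ✓ → 470
ship_id=4: ✗
ship_id=5: ✗
ship_id=6: ✓ → 356
ship_id=7: ✗
ship_id=8: ✗
ship_id=9: ✗
ship_id=10: ✗
ship_id=11: ✓ → 643
ship_id=12: ✓ → 620
ship_id=13: ✓ → 782
ship_id=14: ✗
ship_id=15: ✓ → 55
c_sum = 470 + 356 + 643 + 620 + 782 + 55 = 2926

fedex_sum=3018, fedex_sum2=5529, c_sum=2926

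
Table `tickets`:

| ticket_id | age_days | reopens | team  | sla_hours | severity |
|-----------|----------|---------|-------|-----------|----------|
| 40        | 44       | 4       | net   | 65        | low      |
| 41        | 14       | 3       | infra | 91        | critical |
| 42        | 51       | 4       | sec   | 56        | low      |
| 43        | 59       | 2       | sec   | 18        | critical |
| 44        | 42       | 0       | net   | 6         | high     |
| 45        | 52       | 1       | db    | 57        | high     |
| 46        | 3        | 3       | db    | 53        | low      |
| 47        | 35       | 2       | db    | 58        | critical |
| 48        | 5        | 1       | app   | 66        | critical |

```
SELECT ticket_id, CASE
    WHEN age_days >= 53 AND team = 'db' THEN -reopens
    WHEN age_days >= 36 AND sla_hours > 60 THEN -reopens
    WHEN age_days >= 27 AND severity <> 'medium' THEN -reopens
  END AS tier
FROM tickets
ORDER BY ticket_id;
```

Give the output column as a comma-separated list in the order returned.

-4, NULL, -4, -2, 0, -1, NULL, -2, NULL

ticket_id=40: age_days >= 36 AND sla_hours > 60 → -4
ticket_id=41: (no match → NULL) → NULL
ticket_id=42: age_days >= 27 AND severity <> 'medium' → -4
ticket_id=43: age_days >= 27 AND severity <> 'medium' → -2
ticket_id=44: age_days >= 27 AND severity <> 'medium' → 0
ticket_id=45: age_days >= 27 AND severity <> 'medium' → -1
ticket_id=46: (no match → NULL) → NULL
ticket_id=47: age_days >= 27 AND severity <> 'medium' → -2
ticket_id=48: (no match → NULL) → NULL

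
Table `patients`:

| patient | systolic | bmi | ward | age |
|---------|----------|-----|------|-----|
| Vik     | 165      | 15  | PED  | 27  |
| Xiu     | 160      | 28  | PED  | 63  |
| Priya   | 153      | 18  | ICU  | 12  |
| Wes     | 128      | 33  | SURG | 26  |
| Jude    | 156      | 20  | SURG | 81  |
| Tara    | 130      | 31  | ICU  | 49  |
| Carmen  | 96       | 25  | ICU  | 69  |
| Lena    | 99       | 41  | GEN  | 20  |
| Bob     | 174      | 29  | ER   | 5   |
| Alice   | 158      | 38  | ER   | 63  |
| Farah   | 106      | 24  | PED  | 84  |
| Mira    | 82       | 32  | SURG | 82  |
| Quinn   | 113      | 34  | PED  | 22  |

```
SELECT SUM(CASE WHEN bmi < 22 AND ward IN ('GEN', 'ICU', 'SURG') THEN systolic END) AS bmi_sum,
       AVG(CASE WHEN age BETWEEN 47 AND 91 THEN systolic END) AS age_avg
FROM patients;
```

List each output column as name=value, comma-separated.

[bmi_sum: bmi < 22 AND ward IN ('GEN', 'ICU', 'SURG')]
patient=Vik: ✗
patient=Xiu: ✗
patient=Priya: ✓ → 153
patient=Wes: ✗
patient=Jude: ✓ → 156
patient=Tara: ✗
patient=Carmen: ✗
patient=Lena: ✗
patient=Bob: ✗
patient=Alice: ✗
patient=Farah: ✗
patient=Mira: ✗
patient=Quinn: ✗
bmi_sum = 153 + 156 = 309
—
[age_avg: age BETWEEN 47 AND 91]
patient=Vik: ✗
patient=Xiu: ✓ → 160
patient=Priya: ✗
patient=Wes: ✗
patient=Jude: ✓ → 156
patient=Tara: ✓ → 130
patient=Carmen: ✓ → 96
patient=Lena: ✗
patient=Bob: ✗
patient=Alice: ✓ → 158
patient=Farah: ✓ → 106
patient=Mira: ✓ → 82
patient=Quinn: ✗
age_avg = (160 + 156 + 130 + 96 + 158 + 106 + 82) / 7 = 126.8571428571

bmi_sum=309, age_avg=126.8571428571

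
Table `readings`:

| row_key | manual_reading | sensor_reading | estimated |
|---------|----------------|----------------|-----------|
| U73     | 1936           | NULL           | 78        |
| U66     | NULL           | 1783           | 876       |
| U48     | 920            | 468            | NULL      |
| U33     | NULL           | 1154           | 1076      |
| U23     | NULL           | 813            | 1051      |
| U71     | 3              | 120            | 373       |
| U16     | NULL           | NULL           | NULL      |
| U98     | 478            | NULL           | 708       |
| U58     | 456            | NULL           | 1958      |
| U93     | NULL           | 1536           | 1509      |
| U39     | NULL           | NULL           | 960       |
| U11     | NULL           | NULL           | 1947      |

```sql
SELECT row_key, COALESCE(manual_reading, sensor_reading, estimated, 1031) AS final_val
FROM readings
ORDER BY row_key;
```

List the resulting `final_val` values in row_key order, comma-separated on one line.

1947, 1031, 813, 1154, 960, 920, 456, 1783, 3, 1936, 1536, 478

row_key=U11: manual_reading=NULL, sensor_reading=NULL, estimated=1947 → 1947
row_key=U16: manual_reading=NULL, sensor_reading=NULL, estimated=NULL, → literal 1031 → 1031
row_key=U23: manual_reading=NULL, sensor_reading=813 → 813
row_key=U33: manual_reading=NULL, sensor_reading=1154 → 1154
row_key=U39: manual_reading=NULL, sensor_reading=NULL, estimated=960 → 960
row_key=U48: manual_reading=920 → 920
row_key=U58: manual_reading=456 → 456
row_key=U66: manual_reading=NULL, sensor_reading=1783 → 1783
row_key=U71: manual_reading=3 → 3
row_key=U73: manual_reading=1936 → 1936
row_key=U93: manual_reading=NULL, sensor_reading=1536 → 1536
row_key=U98: manual_reading=478 → 478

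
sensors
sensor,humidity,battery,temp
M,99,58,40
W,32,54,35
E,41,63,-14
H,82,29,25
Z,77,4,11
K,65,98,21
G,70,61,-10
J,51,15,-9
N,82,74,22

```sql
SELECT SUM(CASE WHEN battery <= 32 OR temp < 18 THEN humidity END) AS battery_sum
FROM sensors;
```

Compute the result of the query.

321

sensor=M: ✗
sensor=W: ✗
sensor=E: ✓ → 41
sensor=H: ✓ → 82
sensor=Z: ✓ → 77
sensor=K: ✗
sensor=G: ✓ → 70
sensor=J: ✓ → 51
sensor=N: ✗
battery_sum = 41 + 82 + 77 + 70 + 51 = 321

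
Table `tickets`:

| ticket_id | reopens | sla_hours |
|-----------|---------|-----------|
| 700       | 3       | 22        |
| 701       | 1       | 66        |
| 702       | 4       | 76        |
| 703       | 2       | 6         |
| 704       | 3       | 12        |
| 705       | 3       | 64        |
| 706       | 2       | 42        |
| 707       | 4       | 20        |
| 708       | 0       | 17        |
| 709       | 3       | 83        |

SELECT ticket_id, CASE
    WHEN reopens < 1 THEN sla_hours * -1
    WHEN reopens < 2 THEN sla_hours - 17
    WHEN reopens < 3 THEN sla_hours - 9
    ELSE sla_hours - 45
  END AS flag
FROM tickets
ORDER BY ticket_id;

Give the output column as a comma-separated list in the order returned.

-23, 49, 31, -3, -33, 19, 33, -25, -17, 38

ticket_id=700: ELSE → -23
ticket_id=701: reopens < 2 → 49
ticket_id=702: ELSE → 31
ticket_id=703: reopens < 3 → -3
ticket_id=704: ELSE → -33
ticket_id=705: ELSE → 19
ticket_id=706: reopens < 3 → 33
ticket_id=707: ELSE → -25
ticket_id=708: reopens < 1 → -17
ticket_id=709: ELSE → 38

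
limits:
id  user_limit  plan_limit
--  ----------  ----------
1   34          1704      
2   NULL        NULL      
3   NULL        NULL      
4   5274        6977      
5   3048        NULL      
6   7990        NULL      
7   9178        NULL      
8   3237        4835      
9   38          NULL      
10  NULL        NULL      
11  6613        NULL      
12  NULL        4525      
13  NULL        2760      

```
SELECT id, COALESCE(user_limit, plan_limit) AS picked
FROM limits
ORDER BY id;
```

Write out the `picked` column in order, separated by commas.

id=1: user_limit=34 → 34
id=2: user_limit=NULL, plan_limit=NULL (all NULL) → NULL
id=3: user_limit=NULL, plan_limit=NULL (all NULL) → NULL
id=4: user_limit=5274 → 5274
id=5: user_limit=3048 → 3048
id=6: user_limit=7990 → 7990
id=7: user_limit=9178 → 9178
id=8: user_limit=3237 → 3237
id=9: user_limit=38 → 38
id=10: user_limit=NULL, plan_limit=NULL (all NULL) → NULL
id=11: user_limit=6613 → 6613
id=12: user_limit=NULL, plan_limit=4525 → 4525
id=13: user_limit=NULL, plan_limit=2760 → 2760

34, NULL, NULL, 5274, 3048, 7990, 9178, 3237, 38, NULL, 6613, 4525, 2760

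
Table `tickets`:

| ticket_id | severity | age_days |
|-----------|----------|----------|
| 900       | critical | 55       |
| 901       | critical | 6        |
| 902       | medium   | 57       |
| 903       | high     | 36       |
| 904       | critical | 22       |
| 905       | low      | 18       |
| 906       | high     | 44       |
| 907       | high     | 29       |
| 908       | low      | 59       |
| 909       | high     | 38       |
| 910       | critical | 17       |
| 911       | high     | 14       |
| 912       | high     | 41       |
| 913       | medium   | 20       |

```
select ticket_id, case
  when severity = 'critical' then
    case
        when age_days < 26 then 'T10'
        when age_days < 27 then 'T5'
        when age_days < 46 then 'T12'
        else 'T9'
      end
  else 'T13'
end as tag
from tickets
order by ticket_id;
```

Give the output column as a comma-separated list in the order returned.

ticket_id=900: severity='critical' → inner[ELSE] → T9
ticket_id=901: severity='critical' → inner[age_days < 26] → T10
ticket_id=902: severity='medium' → outer ELSE → T13
ticket_id=903: severity='high' → outer ELSE → T13
ticket_id=904: severity='critical' → inner[age_days < 26] → T10
ticket_id=905: severity='low' → outer ELSE → T13
ticket_id=906: severity='high' → outer ELSE → T13
ticket_id=907: severity='high' → outer ELSE → T13
ticket_id=908: severity='low' → outer ELSE → T13
ticket_id=909: severity='high' → outer ELSE → T13
ticket_id=910: severity='critical' → inner[age_days < 26] → T10
ticket_id=911: severity='high' → outer ELSE → T13
ticket_id=912: severity='high' → outer ELSE → T13
ticket_id=913: severity='medium' → outer ELSE → T13

T9, T10, T13, T13, T10, T13, T13, T13, T13, T13, T10, T13, T13, T13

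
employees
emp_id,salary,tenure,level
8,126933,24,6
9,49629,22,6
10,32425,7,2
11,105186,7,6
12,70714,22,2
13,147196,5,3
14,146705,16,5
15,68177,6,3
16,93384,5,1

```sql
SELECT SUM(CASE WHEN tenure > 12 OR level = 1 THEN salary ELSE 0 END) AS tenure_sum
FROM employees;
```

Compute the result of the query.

487365

emp_id=8: ✓ → 126933
emp_id=9: ✓ → 49629
emp_id=10: ✗
emp_id=11: ✗
emp_id=12: ✓ → 70714
emp_id=13: ✗
emp_id=14: ✓ → 146705
emp_id=15: ✗
emp_id=16: ✓ → 93384
tenure_sum = 126933 + 49629 + 70714 + 146705 + 93384 = 487365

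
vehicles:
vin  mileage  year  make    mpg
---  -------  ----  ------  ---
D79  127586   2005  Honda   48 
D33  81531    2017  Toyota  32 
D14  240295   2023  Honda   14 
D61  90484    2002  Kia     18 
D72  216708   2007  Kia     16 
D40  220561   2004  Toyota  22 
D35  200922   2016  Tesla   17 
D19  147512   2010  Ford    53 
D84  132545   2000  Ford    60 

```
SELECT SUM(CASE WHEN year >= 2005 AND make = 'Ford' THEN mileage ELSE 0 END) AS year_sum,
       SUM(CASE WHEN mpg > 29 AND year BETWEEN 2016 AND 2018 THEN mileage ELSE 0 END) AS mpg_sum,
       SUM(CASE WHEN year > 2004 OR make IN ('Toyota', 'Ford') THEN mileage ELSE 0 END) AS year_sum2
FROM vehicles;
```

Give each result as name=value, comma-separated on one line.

year_sum=147512, mpg_sum=81531, year_sum2=1367660

[year_sum: year >= 2005 AND make = 'Ford']
vin=D79: ✗
vin=D33: ✗
vin=D14: ✗
vin=D61: ✗
vin=D72: ✗
vin=D40: ✗
vin=D35: ✗
vin=D19: ✓ → 147512
vin=D84: ✗
year_sum = 147512
—
[mpg_sum: mpg > 29 AND year BETWEEN 2016 AND 2018]
vin=D79: ✗
vin=D33: ✓ → 81531
vin=D14: ✗
vin=D61: ✗
vin=D72: ✗
vin=D40: ✗
vin=D35: ✗
vin=D19: ✗
vin=D84: ✗
mpg_sum = 81531
—
[year_sum2: year > 2004 OR make IN ('Toyota', 'Ford')]
vin=D79: ✓ → 127586
vin=D33: ✓ → 81531
vin=D14: ✓ → 240295
vin=D61: ✗
vin=D72: ✓ → 216708
vin=D40: ✓ → 220561
vin=D35: ✓ → 200922
vin=D19: ✓ → 147512
vin=D84: ✓ → 132545
year_sum2 = 127586 + 81531 + 240295 + 216708 + 220561 + 200922 + 147512 + 132545 = 1367660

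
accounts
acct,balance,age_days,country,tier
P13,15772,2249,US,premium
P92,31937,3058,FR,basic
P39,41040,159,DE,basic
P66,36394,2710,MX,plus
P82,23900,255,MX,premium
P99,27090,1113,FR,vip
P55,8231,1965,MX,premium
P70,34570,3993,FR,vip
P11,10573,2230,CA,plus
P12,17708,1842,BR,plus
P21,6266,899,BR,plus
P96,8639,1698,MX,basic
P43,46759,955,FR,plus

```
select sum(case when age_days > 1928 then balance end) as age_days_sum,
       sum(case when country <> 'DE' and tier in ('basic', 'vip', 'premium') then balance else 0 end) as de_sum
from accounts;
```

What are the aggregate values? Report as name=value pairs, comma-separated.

age_days_sum=137477, de_sum=150139

[age_days_sum: age_days > 1928]
acct=P13: ✓ → 15772
acct=P92: ✓ → 31937
acct=P39: ✗
acct=P66: ✓ → 36394
acct=P82: ✗
acct=P99: ✗
acct=P55: ✓ → 8231
acct=P70: ✓ → 34570
acct=P11: ✓ → 10573
acct=P12: ✗
acct=P21: ✗
acct=P96: ✗
acct=P43: ✗
age_days_sum = 15772 + 31937 + 36394 + 8231 + 34570 + 10573 = 137477
—
[de_sum: country <> 'DE' and tier in ('basic', 'vip', 'premium')]
acct=P13: ✓ → 15772
acct=P92: ✓ → 31937
acct=P39: ✗
acct=P66: ✗
acct=P82: ✓ → 23900
acct=P99: ✓ → 27090
acct=P55: ✓ → 8231
acct=P70: ✓ → 34570
acct=P11: ✗
acct=P12: ✗
acct=P21: ✗
acct=P96: ✓ → 8639
acct=P43: ✗
de_sum = 15772 + 31937 + 23900 + 27090 + 8231 + 34570 + 8639 = 150139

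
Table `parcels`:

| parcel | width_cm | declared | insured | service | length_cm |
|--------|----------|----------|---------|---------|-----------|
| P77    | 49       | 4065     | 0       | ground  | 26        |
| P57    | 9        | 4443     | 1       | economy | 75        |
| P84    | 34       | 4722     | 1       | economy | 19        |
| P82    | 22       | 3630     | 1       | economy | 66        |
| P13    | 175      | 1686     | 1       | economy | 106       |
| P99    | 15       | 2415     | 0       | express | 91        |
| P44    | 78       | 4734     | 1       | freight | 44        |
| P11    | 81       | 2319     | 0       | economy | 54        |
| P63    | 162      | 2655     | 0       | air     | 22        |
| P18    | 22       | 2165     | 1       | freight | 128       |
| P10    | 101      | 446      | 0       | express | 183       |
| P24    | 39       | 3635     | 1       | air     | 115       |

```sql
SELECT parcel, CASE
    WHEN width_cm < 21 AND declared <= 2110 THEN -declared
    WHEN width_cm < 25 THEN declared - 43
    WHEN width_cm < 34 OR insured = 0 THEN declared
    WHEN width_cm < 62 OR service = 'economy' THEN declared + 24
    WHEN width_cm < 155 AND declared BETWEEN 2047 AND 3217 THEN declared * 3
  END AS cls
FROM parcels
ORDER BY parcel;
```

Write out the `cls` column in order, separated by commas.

parcel=P10: width_cm < 34 OR insured = 0 → 446
parcel=P11: width_cm < 34 OR insured = 0 → 2319
parcel=P13: width_cm < 62 OR service = 'economy' → 1710
parcel=P18: width_cm < 25 → 2122
parcel=P24: width_cm < 62 OR service = 'economy' → 3659
parcel=P44: (no match → NULL) → NULL
parcel=P57: width_cm < 25 → 4400
parcel=P63: width_cm < 34 OR insured = 0 → 2655
parcel=P77: width_cm < 34 OR insured = 0 → 4065
parcel=P82: width_cm < 25 → 3587
parcel=P84: width_cm < 62 OR service = 'economy' → 4746
parcel=P99: width_cm < 25 → 2372

446, 2319, 1710, 2122, 3659, NULL, 4400, 2655, 4065, 3587, 4746, 2372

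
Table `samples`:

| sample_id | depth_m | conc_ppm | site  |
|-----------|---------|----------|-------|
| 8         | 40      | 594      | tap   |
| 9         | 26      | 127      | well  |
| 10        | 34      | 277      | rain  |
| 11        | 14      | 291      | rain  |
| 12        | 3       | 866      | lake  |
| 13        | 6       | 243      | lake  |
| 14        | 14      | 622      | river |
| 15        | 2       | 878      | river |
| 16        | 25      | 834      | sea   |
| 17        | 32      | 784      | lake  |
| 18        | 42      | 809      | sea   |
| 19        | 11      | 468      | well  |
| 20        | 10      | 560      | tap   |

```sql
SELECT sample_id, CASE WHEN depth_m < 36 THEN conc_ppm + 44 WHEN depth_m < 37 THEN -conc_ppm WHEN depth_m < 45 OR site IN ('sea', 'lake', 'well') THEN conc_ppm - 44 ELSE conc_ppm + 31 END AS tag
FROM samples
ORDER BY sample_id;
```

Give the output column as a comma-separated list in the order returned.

sample_id=8: depth_m < 45 OR site IN ('sea', 'lake', 'well') → 550
sample_id=9: depth_m < 36 → 171
sample_id=10: depth_m < 36 → 321
sample_id=11: depth_m < 36 → 335
sample_id=12: depth_m < 36 → 910
sample_id=13: depth_m < 36 → 287
sample_id=14: depth_m < 36 → 666
sample_id=15: depth_m < 36 → 922
sample_id=16: depth_m < 36 → 878
sample_id=17: depth_m < 36 → 828
sample_id=18: depth_m < 45 OR site IN ('sea', 'lake', 'well') → 765
sample_id=19: depth_m < 36 → 512
sample_id=20: depth_m < 36 → 604

550, 171, 321, 335, 910, 287, 666, 922, 878, 828, 765, 512, 604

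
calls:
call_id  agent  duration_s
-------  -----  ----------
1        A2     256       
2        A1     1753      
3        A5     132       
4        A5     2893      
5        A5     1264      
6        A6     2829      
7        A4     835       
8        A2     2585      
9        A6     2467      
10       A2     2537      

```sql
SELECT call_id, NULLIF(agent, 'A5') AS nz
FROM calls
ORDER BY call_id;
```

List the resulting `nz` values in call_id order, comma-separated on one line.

A2, A1, NULL, NULL, NULL, A6, A4, A2, A6, A2

call_id=1: agent=A2 vs A5: differ → A2
call_id=2: agent=A1 vs A5: differ → A1
call_id=3: agent=A5 vs A5: equal → NULL
call_id=4: agent=A5 vs A5: equal → NULL
call_id=5: agent=A5 vs A5: equal → NULL
call_id=6: agent=A6 vs A5: differ → A6
call_id=7: agent=A4 vs A5: differ → A4
call_id=8: agent=A2 vs A5: differ → A2
call_id=9: agent=A6 vs A5: differ → A6
call_id=10: agent=A2 vs A5: differ → A2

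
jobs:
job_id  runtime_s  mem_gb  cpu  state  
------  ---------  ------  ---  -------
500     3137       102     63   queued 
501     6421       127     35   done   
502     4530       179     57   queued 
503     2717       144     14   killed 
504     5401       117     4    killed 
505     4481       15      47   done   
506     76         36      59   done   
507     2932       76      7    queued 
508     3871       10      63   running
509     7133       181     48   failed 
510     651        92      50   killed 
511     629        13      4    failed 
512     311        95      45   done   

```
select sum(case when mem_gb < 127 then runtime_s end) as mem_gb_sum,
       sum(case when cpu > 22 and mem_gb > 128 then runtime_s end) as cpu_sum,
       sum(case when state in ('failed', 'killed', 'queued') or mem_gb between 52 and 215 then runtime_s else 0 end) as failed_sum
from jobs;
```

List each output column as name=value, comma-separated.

[mem_gb_sum: mem_gb < 127]
job_id=500: ✓ → 3137
job_id=501: ✗
job_id=502: ✗
job_id=503: ✗
job_id=504: ✓ → 5401
job_id=505: ✓ → 4481
job_id=506: ✓ → 76
job_id=507: ✓ → 2932
job_id=508: ✓ → 3871
job_id=509: ✗
job_id=510: ✓ → 651
job_id=511: ✓ → 629
job_id=512: ✓ → 311
mem_gb_sum = 3137 + 5401 + 4481 + 76 + 2932 + 3871 + 651 + 629 + 311 = 21489
—
[cpu_sum: cpu > 22 and mem_gb > 128]
job_id=500: ✗
job_id=501: ✗
job_id=502: ✓ → 4530
job_id=503: ✗
job_id=504: ✗
job_id=505: ✗
job_id=506: ✗
job_id=507: ✗
job_id=508: ✗
job_id=509: ✓ → 7133
job_id=510: ✗
job_id=511: ✗
job_id=512: ✗
cpu_sum = 4530 + 7133 = 11663
—
[failed_sum: state in ('failed', 'killed', 'queued') or mem_gb between 52 and 215]
job_id=500: ✓ → 3137
job_id=501: ✓ → 6421
job_id=502: ✓ → 4530
job_id=503: ✓ → 2717
job_id=504: ✓ → 5401
job_id=505: ✗
job_id=506: ✗
job_id=507: ✓ → 2932
job_id=508: ✗
job_id=509: ✓ → 7133
job_id=510: ✓ → 651
job_id=511: ✓ → 629
job_id=512: ✓ → 311
failed_sum = 3137 + 6421 + 4530 + 2717 + 5401 + 2932 + 7133 + 651 + 629 + 311 = 33862

mem_gb_sum=21489, cpu_sum=11663, failed_sum=33862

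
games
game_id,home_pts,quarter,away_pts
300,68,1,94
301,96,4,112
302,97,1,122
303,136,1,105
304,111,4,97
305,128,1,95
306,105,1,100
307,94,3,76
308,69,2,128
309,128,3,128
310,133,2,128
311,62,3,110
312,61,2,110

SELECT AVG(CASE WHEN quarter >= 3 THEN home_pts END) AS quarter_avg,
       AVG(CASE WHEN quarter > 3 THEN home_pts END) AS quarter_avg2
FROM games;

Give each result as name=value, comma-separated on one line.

quarter_avg=98.2, quarter_avg2=103.5

[quarter_avg: quarter >= 3]
game_id=300: ✗
game_id=301: ✓ → 96
game_id=302: ✗
game_id=303: ✗
game_id=304: ✓ → 111
game_id=305: ✗
game_id=306: ✗
game_id=307: ✓ → 94
game_id=308: ✗
game_id=309: ✓ → 128
game_id=310: ✗
game_id=311: ✓ → 62
game_id=312: ✗
quarter_avg = (96 + 111 + 94 + 128 + 62) / 5 = 98.2
—
[quarter_avg2: quarter > 3]
game_id=300: ✗
game_id=301: ✓ → 96
game_id=302: ✗
game_id=303: ✗
game_id=304: ✓ → 111
game_id=305: ✗
game_id=306: ✗
game_id=307: ✗
game_id=308: ✗
game_id=309: ✗
game_id=310: ✗
game_id=311: ✗
game_id=312: ✗
quarter_avg2 = (96 + 111) / 2 = 103.5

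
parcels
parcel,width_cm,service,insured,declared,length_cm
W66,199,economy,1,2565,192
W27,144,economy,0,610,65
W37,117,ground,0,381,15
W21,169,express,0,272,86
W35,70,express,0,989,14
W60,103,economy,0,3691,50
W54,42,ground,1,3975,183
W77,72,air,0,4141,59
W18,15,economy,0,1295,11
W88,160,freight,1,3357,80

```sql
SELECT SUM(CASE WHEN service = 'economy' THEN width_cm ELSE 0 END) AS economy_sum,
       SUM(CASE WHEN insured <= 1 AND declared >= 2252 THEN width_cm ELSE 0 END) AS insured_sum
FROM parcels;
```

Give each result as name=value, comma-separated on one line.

economy_sum=461, insured_sum=576

[economy_sum: service = 'economy']
parcel=W66: ✓ → 199
parcel=W27: ✓ → 144
parcel=W37: ✗
parcel=W21: ✗
parcel=W35: ✗
parcel=W60: ✓ → 103
parcel=W54: ✗
parcel=W77: ✗
parcel=W18: ✓ → 15
parcel=W88: ✗
economy_sum = 199 + 144 + 103 + 15 = 461
—
[insured_sum: insured <= 1 AND declared >= 2252]
parcel=W66: ✓ → 199
parcel=W27: ✗
parcel=W37: ✗
parcel=W21: ✗
parcel=W35: ✗
parcel=W60: ✓ → 103
parcel=W54: ✓ → 42
parcel=W77: ✓ → 72
parcel=W18: ✗
parcel=W88: ✓ → 160
insured_sum = 199 + 103 + 42 + 72 + 160 = 576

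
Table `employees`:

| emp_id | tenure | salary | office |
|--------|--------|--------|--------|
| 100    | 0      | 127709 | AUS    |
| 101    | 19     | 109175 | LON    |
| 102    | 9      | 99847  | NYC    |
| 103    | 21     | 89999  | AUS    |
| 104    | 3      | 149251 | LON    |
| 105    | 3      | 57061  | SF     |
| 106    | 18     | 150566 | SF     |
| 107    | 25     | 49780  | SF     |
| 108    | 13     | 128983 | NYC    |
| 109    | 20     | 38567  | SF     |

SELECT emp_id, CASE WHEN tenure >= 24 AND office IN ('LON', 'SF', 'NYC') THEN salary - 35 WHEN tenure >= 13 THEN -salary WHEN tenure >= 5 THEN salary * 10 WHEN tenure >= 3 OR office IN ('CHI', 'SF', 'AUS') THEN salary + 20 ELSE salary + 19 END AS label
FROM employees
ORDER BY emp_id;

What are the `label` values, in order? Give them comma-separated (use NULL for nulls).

emp_id=100: tenure >= 3 OR office IN ('CHI', 'SF', 'AUS') → 127729
emp_id=101: tenure >= 13 → -109175
emp_id=102: tenure >= 5 → 998470
emp_id=103: tenure >= 13 → -89999
emp_id=104: tenure >= 3 OR office IN ('CHI', 'SF', 'AUS') → 149271
emp_id=105: tenure >= 3 OR office IN ('CHI', 'SF', 'AUS') → 57081
emp_id=106: tenure >= 13 → -150566
emp_id=107: tenure >= 24 AND office IN ('LON', 'SF', 'NYC') → 49745
emp_id=108: tenure >= 13 → -128983
emp_id=109: tenure >= 13 → -38567

127729, -109175, 998470, -89999, 149271, 57081, -150566, 49745, -128983, -38567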